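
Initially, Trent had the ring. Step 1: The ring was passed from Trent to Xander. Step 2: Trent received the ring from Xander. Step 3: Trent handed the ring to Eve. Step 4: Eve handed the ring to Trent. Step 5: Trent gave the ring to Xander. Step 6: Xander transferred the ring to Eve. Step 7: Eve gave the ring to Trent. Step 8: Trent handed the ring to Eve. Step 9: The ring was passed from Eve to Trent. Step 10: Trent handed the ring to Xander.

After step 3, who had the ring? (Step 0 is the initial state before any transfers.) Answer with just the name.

Tracking the ring holder through step 3:
After step 0 (start): Trent
After step 1: Xander
After step 2: Trent
After step 3: Eve

At step 3, the holder is Eve.

Answer: Eve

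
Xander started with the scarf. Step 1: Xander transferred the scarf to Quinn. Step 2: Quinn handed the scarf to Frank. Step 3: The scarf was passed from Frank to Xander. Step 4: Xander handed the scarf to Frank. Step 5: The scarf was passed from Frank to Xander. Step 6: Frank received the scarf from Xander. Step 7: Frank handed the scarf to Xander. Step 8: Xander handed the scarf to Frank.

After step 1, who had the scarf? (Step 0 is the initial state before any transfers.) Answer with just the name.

Answer: Quinn

Derivation:
Tracking the scarf holder through step 1:
After step 0 (start): Xander
After step 1: Quinn

At step 1, the holder is Quinn.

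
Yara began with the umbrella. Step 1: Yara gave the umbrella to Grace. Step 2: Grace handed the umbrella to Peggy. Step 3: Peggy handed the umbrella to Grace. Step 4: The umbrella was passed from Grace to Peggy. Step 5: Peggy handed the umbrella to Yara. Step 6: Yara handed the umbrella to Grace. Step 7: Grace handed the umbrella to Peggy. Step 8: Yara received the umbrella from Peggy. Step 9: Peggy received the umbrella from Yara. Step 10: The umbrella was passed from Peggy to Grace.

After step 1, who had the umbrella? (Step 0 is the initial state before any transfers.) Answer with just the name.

Answer: Grace

Derivation:
Tracking the umbrella holder through step 1:
After step 0 (start): Yara
After step 1: Grace

At step 1, the holder is Grace.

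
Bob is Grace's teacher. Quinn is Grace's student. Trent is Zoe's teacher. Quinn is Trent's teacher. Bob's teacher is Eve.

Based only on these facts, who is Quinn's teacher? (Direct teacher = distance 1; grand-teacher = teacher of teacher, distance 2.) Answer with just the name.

Answer: Grace

Derivation:
Reconstructing the teacher chain from the given facts:
  Eve -> Bob -> Grace -> Quinn -> Trent -> Zoe
(each arrow means 'teacher of the next')
Positions in the chain (0 = top):
  position of Eve: 0
  position of Bob: 1
  position of Grace: 2
  position of Quinn: 3
  position of Trent: 4
  position of Zoe: 5

Quinn is at position 3; the teacher is 1 step up the chain, i.e. position 2: Grace.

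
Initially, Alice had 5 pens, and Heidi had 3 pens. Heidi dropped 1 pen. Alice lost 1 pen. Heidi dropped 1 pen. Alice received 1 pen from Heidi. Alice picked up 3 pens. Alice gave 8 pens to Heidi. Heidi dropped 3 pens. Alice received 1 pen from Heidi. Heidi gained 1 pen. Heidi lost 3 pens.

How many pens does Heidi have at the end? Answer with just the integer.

Tracking counts step by step:
Start: Alice=5, Heidi=3
Event 1 (Heidi -1): Heidi: 3 -> 2. State: Alice=5, Heidi=2
Event 2 (Alice -1): Alice: 5 -> 4. State: Alice=4, Heidi=2
Event 3 (Heidi -1): Heidi: 2 -> 1. State: Alice=4, Heidi=1
Event 4 (Heidi -> Alice, 1): Heidi: 1 -> 0, Alice: 4 -> 5. State: Alice=5, Heidi=0
Event 5 (Alice +3): Alice: 5 -> 8. State: Alice=8, Heidi=0
Event 6 (Alice -> Heidi, 8): Alice: 8 -> 0, Heidi: 0 -> 8. State: Alice=0, Heidi=8
Event 7 (Heidi -3): Heidi: 8 -> 5. State: Alice=0, Heidi=5
Event 8 (Heidi -> Alice, 1): Heidi: 5 -> 4, Alice: 0 -> 1. State: Alice=1, Heidi=4
Event 9 (Heidi +1): Heidi: 4 -> 5. State: Alice=1, Heidi=5
Event 10 (Heidi -3): Heidi: 5 -> 2. State: Alice=1, Heidi=2

Heidi's final count: 2

Answer: 2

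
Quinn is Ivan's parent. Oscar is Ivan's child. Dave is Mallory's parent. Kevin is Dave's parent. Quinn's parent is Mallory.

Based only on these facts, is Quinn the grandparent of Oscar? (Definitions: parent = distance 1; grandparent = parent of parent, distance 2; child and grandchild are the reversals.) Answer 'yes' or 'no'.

Answer: yes

Derivation:
Reconstructing the parent chain from the given facts:
  Kevin -> Dave -> Mallory -> Quinn -> Ivan -> Oscar
(each arrow means 'parent of the next')
Positions in the chain (0 = top):
  position of Kevin: 0
  position of Dave: 1
  position of Mallory: 2
  position of Quinn: 3
  position of Ivan: 4
  position of Oscar: 5

Quinn is at position 3, Oscar is at position 5; signed distance (j - i) = 2.
'grandparent' requires j - i = 2. Actual distance is 2, so the relation HOLDS.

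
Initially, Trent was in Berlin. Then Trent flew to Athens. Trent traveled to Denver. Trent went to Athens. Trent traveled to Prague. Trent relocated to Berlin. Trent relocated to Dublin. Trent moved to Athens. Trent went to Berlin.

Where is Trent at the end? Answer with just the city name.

Answer: Berlin

Derivation:
Tracking Trent's location:
Start: Trent is in Berlin.
After move 1: Berlin -> Athens. Trent is in Athens.
After move 2: Athens -> Denver. Trent is in Denver.
After move 3: Denver -> Athens. Trent is in Athens.
After move 4: Athens -> Prague. Trent is in Prague.
After move 5: Prague -> Berlin. Trent is in Berlin.
After move 6: Berlin -> Dublin. Trent is in Dublin.
After move 7: Dublin -> Athens. Trent is in Athens.
After move 8: Athens -> Berlin. Trent is in Berlin.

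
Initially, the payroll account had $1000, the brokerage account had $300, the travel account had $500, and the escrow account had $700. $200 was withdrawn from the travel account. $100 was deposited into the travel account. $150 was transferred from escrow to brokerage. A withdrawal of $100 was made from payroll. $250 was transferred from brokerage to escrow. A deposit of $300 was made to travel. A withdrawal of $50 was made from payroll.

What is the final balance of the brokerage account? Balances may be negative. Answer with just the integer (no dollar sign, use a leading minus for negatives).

Answer: 200

Derivation:
Tracking account balances step by step:
Start: payroll=1000, brokerage=300, travel=500, escrow=700
Event 1 (withdraw 200 from travel): travel: 500 - 200 = 300. Balances: payroll=1000, brokerage=300, travel=300, escrow=700
Event 2 (deposit 100 to travel): travel: 300 + 100 = 400. Balances: payroll=1000, brokerage=300, travel=400, escrow=700
Event 3 (transfer 150 escrow -> brokerage): escrow: 700 - 150 = 550, brokerage: 300 + 150 = 450. Balances: payroll=1000, brokerage=450, travel=400, escrow=550
Event 4 (withdraw 100 from payroll): payroll: 1000 - 100 = 900. Balances: payroll=900, brokerage=450, travel=400, escrow=550
Event 5 (transfer 250 brokerage -> escrow): brokerage: 450 - 250 = 200, escrow: 550 + 250 = 800. Balances: payroll=900, brokerage=200, travel=400, escrow=800
Event 6 (deposit 300 to travel): travel: 400 + 300 = 700. Balances: payroll=900, brokerage=200, travel=700, escrow=800
Event 7 (withdraw 50 from payroll): payroll: 900 - 50 = 850. Balances: payroll=850, brokerage=200, travel=700, escrow=800

Final balance of brokerage: 200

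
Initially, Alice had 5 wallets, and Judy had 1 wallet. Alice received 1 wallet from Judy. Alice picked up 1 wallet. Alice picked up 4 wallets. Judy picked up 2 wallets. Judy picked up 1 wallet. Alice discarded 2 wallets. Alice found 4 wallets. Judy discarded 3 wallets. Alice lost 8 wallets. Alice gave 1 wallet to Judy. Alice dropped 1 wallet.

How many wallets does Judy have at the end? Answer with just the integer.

Tracking counts step by step:
Start: Alice=5, Judy=1
Event 1 (Judy -> Alice, 1): Judy: 1 -> 0, Alice: 5 -> 6. State: Alice=6, Judy=0
Event 2 (Alice +1): Alice: 6 -> 7. State: Alice=7, Judy=0
Event 3 (Alice +4): Alice: 7 -> 11. State: Alice=11, Judy=0
Event 4 (Judy +2): Judy: 0 -> 2. State: Alice=11, Judy=2
Event 5 (Judy +1): Judy: 2 -> 3. State: Alice=11, Judy=3
Event 6 (Alice -2): Alice: 11 -> 9. State: Alice=9, Judy=3
Event 7 (Alice +4): Alice: 9 -> 13. State: Alice=13, Judy=3
Event 8 (Judy -3): Judy: 3 -> 0. State: Alice=13, Judy=0
Event 9 (Alice -8): Alice: 13 -> 5. State: Alice=5, Judy=0
Event 10 (Alice -> Judy, 1): Alice: 5 -> 4, Judy: 0 -> 1. State: Alice=4, Judy=1
Event 11 (Alice -1): Alice: 4 -> 3. State: Alice=3, Judy=1

Judy's final count: 1

Answer: 1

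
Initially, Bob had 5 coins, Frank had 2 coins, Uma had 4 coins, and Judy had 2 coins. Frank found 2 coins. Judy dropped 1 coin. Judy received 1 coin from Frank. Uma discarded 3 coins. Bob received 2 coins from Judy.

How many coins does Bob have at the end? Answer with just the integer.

Tracking counts step by step:
Start: Bob=5, Frank=2, Uma=4, Judy=2
Event 1 (Frank +2): Frank: 2 -> 4. State: Bob=5, Frank=4, Uma=4, Judy=2
Event 2 (Judy -1): Judy: 2 -> 1. State: Bob=5, Frank=4, Uma=4, Judy=1
Event 3 (Frank -> Judy, 1): Frank: 4 -> 3, Judy: 1 -> 2. State: Bob=5, Frank=3, Uma=4, Judy=2
Event 4 (Uma -3): Uma: 4 -> 1. State: Bob=5, Frank=3, Uma=1, Judy=2
Event 5 (Judy -> Bob, 2): Judy: 2 -> 0, Bob: 5 -> 7. State: Bob=7, Frank=3, Uma=1, Judy=0

Bob's final count: 7

Answer: 7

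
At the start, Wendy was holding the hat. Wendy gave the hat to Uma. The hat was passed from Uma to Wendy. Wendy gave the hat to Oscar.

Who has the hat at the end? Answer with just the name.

Tracking the hat through each event:
Start: Wendy has the hat.
After event 1: Uma has the hat.
After event 2: Wendy has the hat.
After event 3: Oscar has the hat.

Answer: Oscar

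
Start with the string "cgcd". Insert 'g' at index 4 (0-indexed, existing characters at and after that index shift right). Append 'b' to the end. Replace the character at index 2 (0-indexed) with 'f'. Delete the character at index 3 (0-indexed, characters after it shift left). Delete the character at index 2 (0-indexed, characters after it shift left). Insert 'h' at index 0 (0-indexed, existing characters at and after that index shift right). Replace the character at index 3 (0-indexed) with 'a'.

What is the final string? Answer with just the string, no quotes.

Answer: hcgab

Derivation:
Applying each edit step by step:
Start: "cgcd"
Op 1 (insert 'g' at idx 4): "cgcd" -> "cgcdg"
Op 2 (append 'b'): "cgcdg" -> "cgcdgb"
Op 3 (replace idx 2: 'c' -> 'f'): "cgcdgb" -> "cgfdgb"
Op 4 (delete idx 3 = 'd'): "cgfdgb" -> "cgfgb"
Op 5 (delete idx 2 = 'f'): "cgfgb" -> "cggb"
Op 6 (insert 'h' at idx 0): "cggb" -> "hcggb"
Op 7 (replace idx 3: 'g' -> 'a'): "hcggb" -> "hcgab"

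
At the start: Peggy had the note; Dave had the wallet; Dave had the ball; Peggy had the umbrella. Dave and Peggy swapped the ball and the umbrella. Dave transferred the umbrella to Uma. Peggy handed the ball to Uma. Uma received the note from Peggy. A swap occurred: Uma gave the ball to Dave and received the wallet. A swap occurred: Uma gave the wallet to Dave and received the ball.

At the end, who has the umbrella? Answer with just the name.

Tracking all object holders:
Start: note:Peggy, wallet:Dave, ball:Dave, umbrella:Peggy
Event 1 (swap ball<->umbrella: now ball:Peggy, umbrella:Dave). State: note:Peggy, wallet:Dave, ball:Peggy, umbrella:Dave
Event 2 (give umbrella: Dave -> Uma). State: note:Peggy, wallet:Dave, ball:Peggy, umbrella:Uma
Event 3 (give ball: Peggy -> Uma). State: note:Peggy, wallet:Dave, ball:Uma, umbrella:Uma
Event 4 (give note: Peggy -> Uma). State: note:Uma, wallet:Dave, ball:Uma, umbrella:Uma
Event 5 (swap ball<->wallet: now ball:Dave, wallet:Uma). State: note:Uma, wallet:Uma, ball:Dave, umbrella:Uma
Event 6 (swap wallet<->ball: now wallet:Dave, ball:Uma). State: note:Uma, wallet:Dave, ball:Uma, umbrella:Uma

Final state: note:Uma, wallet:Dave, ball:Uma, umbrella:Uma
The umbrella is held by Uma.

Answer: Uma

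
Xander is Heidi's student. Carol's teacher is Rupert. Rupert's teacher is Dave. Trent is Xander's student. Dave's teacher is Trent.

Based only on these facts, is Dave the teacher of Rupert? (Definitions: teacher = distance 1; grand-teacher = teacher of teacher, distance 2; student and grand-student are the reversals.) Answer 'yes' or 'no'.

Answer: yes

Derivation:
Reconstructing the teacher chain from the given facts:
  Heidi -> Xander -> Trent -> Dave -> Rupert -> Carol
(each arrow means 'teacher of the next')
Positions in the chain (0 = top):
  position of Heidi: 0
  position of Xander: 1
  position of Trent: 2
  position of Dave: 3
  position of Rupert: 4
  position of Carol: 5

Dave is at position 3, Rupert is at position 4; signed distance (j - i) = 1.
'teacher' requires j - i = 1. Actual distance is 1, so the relation HOLDS.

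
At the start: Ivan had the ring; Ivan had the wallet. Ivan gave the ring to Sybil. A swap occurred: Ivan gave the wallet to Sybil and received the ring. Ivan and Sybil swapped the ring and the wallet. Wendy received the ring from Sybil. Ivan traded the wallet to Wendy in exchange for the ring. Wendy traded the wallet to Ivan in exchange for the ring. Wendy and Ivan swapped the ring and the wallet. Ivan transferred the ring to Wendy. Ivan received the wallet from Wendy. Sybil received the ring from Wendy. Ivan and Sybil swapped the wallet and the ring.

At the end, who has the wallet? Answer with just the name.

Tracking all object holders:
Start: ring:Ivan, wallet:Ivan
Event 1 (give ring: Ivan -> Sybil). State: ring:Sybil, wallet:Ivan
Event 2 (swap wallet<->ring: now wallet:Sybil, ring:Ivan). State: ring:Ivan, wallet:Sybil
Event 3 (swap ring<->wallet: now ring:Sybil, wallet:Ivan). State: ring:Sybil, wallet:Ivan
Event 4 (give ring: Sybil -> Wendy). State: ring:Wendy, wallet:Ivan
Event 5 (swap wallet<->ring: now wallet:Wendy, ring:Ivan). State: ring:Ivan, wallet:Wendy
Event 6 (swap wallet<->ring: now wallet:Ivan, ring:Wendy). State: ring:Wendy, wallet:Ivan
Event 7 (swap ring<->wallet: now ring:Ivan, wallet:Wendy). State: ring:Ivan, wallet:Wendy
Event 8 (give ring: Ivan -> Wendy). State: ring:Wendy, wallet:Wendy
Event 9 (give wallet: Wendy -> Ivan). State: ring:Wendy, wallet:Ivan
Event 10 (give ring: Wendy -> Sybil). State: ring:Sybil, wallet:Ivan
Event 11 (swap wallet<->ring: now wallet:Sybil, ring:Ivan). State: ring:Ivan, wallet:Sybil

Final state: ring:Ivan, wallet:Sybil
The wallet is held by Sybil.

Answer: Sybil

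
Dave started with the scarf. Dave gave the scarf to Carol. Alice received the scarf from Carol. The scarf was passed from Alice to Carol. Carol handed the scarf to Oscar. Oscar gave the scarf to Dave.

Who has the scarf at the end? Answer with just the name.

Answer: Dave

Derivation:
Tracking the scarf through each event:
Start: Dave has the scarf.
After event 1: Carol has the scarf.
After event 2: Alice has the scarf.
After event 3: Carol has the scarf.
After event 4: Oscar has the scarf.
After event 5: Dave has the scarf.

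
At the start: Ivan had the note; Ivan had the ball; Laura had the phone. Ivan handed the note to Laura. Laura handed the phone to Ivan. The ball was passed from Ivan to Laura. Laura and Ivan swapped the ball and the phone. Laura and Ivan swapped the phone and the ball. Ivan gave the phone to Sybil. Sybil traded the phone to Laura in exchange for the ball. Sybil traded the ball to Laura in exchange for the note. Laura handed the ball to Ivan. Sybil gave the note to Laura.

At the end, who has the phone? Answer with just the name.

Answer: Laura

Derivation:
Tracking all object holders:
Start: note:Ivan, ball:Ivan, phone:Laura
Event 1 (give note: Ivan -> Laura). State: note:Laura, ball:Ivan, phone:Laura
Event 2 (give phone: Laura -> Ivan). State: note:Laura, ball:Ivan, phone:Ivan
Event 3 (give ball: Ivan -> Laura). State: note:Laura, ball:Laura, phone:Ivan
Event 4 (swap ball<->phone: now ball:Ivan, phone:Laura). State: note:Laura, ball:Ivan, phone:Laura
Event 5 (swap phone<->ball: now phone:Ivan, ball:Laura). State: note:Laura, ball:Laura, phone:Ivan
Event 6 (give phone: Ivan -> Sybil). State: note:Laura, ball:Laura, phone:Sybil
Event 7 (swap phone<->ball: now phone:Laura, ball:Sybil). State: note:Laura, ball:Sybil, phone:Laura
Event 8 (swap ball<->note: now ball:Laura, note:Sybil). State: note:Sybil, ball:Laura, phone:Laura
Event 9 (give ball: Laura -> Ivan). State: note:Sybil, ball:Ivan, phone:Laura
Event 10 (give note: Sybil -> Laura). State: note:Laura, ball:Ivan, phone:Laura

Final state: note:Laura, ball:Ivan, phone:Laura
The phone is held by Laura.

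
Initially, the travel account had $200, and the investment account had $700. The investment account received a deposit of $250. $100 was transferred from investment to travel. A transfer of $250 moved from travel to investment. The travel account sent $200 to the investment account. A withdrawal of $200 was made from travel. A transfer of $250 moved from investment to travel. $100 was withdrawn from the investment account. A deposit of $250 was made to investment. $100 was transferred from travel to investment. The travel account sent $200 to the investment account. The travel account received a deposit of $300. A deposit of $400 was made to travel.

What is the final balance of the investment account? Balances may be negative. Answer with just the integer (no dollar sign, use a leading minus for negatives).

Answer: 1500

Derivation:
Tracking account balances step by step:
Start: travel=200, investment=700
Event 1 (deposit 250 to investment): investment: 700 + 250 = 950. Balances: travel=200, investment=950
Event 2 (transfer 100 investment -> travel): investment: 950 - 100 = 850, travel: 200 + 100 = 300. Balances: travel=300, investment=850
Event 3 (transfer 250 travel -> investment): travel: 300 - 250 = 50, investment: 850 + 250 = 1100. Balances: travel=50, investment=1100
Event 4 (transfer 200 travel -> investment): travel: 50 - 200 = -150, investment: 1100 + 200 = 1300. Balances: travel=-150, investment=1300
Event 5 (withdraw 200 from travel): travel: -150 - 200 = -350. Balances: travel=-350, investment=1300
Event 6 (transfer 250 investment -> travel): investment: 1300 - 250 = 1050, travel: -350 + 250 = -100. Balances: travel=-100, investment=1050
Event 7 (withdraw 100 from investment): investment: 1050 - 100 = 950. Balances: travel=-100, investment=950
Event 8 (deposit 250 to investment): investment: 950 + 250 = 1200. Balances: travel=-100, investment=1200
Event 9 (transfer 100 travel -> investment): travel: -100 - 100 = -200, investment: 1200 + 100 = 1300. Balances: travel=-200, investment=1300
Event 10 (transfer 200 travel -> investment): travel: -200 - 200 = -400, investment: 1300 + 200 = 1500. Balances: travel=-400, investment=1500
Event 11 (deposit 300 to travel): travel: -400 + 300 = -100. Balances: travel=-100, investment=1500
Event 12 (deposit 400 to travel): travel: -100 + 400 = 300. Balances: travel=300, investment=1500

Final balance of investment: 1500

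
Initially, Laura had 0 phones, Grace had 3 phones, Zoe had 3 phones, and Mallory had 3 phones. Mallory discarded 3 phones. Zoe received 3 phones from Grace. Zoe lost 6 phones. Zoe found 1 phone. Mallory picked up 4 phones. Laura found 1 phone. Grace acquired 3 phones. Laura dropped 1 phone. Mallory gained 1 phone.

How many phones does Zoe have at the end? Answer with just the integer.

Answer: 1

Derivation:
Tracking counts step by step:
Start: Laura=0, Grace=3, Zoe=3, Mallory=3
Event 1 (Mallory -3): Mallory: 3 -> 0. State: Laura=0, Grace=3, Zoe=3, Mallory=0
Event 2 (Grace -> Zoe, 3): Grace: 3 -> 0, Zoe: 3 -> 6. State: Laura=0, Grace=0, Zoe=6, Mallory=0
Event 3 (Zoe -6): Zoe: 6 -> 0. State: Laura=0, Grace=0, Zoe=0, Mallory=0
Event 4 (Zoe +1): Zoe: 0 -> 1. State: Laura=0, Grace=0, Zoe=1, Mallory=0
Event 5 (Mallory +4): Mallory: 0 -> 4. State: Laura=0, Grace=0, Zoe=1, Mallory=4
Event 6 (Laura +1): Laura: 0 -> 1. State: Laura=1, Grace=0, Zoe=1, Mallory=4
Event 7 (Grace +3): Grace: 0 -> 3. State: Laura=1, Grace=3, Zoe=1, Mallory=4
Event 8 (Laura -1): Laura: 1 -> 0. State: Laura=0, Grace=3, Zoe=1, Mallory=4
Event 9 (Mallory +1): Mallory: 4 -> 5. State: Laura=0, Grace=3, Zoe=1, Mallory=5

Zoe's final count: 1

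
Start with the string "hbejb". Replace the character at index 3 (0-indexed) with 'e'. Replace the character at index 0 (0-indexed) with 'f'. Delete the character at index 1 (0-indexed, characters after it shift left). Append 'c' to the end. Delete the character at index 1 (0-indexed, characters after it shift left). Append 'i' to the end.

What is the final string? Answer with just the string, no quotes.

Applying each edit step by step:
Start: "hbejb"
Op 1 (replace idx 3: 'j' -> 'e'): "hbejb" -> "hbeeb"
Op 2 (replace idx 0: 'h' -> 'f'): "hbeeb" -> "fbeeb"
Op 3 (delete idx 1 = 'b'): "fbeeb" -> "feeb"
Op 4 (append 'c'): "feeb" -> "feebc"
Op 5 (delete idx 1 = 'e'): "feebc" -> "febc"
Op 6 (append 'i'): "febc" -> "febci"

Answer: febci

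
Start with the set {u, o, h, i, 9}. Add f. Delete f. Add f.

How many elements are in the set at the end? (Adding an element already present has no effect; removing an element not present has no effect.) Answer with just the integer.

Answer: 6

Derivation:
Tracking the set through each operation:
Start: {9, h, i, o, u}
Event 1 (add f): added. Set: {9, f, h, i, o, u}
Event 2 (remove f): removed. Set: {9, h, i, o, u}
Event 3 (add f): added. Set: {9, f, h, i, o, u}

Final set: {9, f, h, i, o, u} (size 6)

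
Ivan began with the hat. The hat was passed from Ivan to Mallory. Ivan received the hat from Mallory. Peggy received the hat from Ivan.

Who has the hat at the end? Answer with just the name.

Tracking the hat through each event:
Start: Ivan has the hat.
After event 1: Mallory has the hat.
After event 2: Ivan has the hat.
After event 3: Peggy has the hat.

Answer: Peggy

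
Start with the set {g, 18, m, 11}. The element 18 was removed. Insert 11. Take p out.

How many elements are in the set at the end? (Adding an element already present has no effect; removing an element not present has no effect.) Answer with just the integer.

Tracking the set through each operation:
Start: {11, 18, g, m}
Event 1 (remove 18): removed. Set: {11, g, m}
Event 2 (add 11): already present, no change. Set: {11, g, m}
Event 3 (remove p): not present, no change. Set: {11, g, m}

Final set: {11, g, m} (size 3)

Answer: 3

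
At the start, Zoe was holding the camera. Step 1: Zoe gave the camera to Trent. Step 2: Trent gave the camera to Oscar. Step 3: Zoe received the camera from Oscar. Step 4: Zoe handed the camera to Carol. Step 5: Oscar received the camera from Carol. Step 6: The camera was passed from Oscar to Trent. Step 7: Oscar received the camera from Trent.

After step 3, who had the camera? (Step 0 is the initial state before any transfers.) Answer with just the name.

Answer: Zoe

Derivation:
Tracking the camera holder through step 3:
After step 0 (start): Zoe
After step 1: Trent
After step 2: Oscar
After step 3: Zoe

At step 3, the holder is Zoe.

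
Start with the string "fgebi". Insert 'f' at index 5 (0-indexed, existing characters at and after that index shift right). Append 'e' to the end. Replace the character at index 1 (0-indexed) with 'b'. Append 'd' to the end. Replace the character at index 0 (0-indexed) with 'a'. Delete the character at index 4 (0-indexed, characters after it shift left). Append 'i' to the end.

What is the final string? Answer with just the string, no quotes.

Answer: abebfedi

Derivation:
Applying each edit step by step:
Start: "fgebi"
Op 1 (insert 'f' at idx 5): "fgebi" -> "fgebif"
Op 2 (append 'e'): "fgebif" -> "fgebife"
Op 3 (replace idx 1: 'g' -> 'b'): "fgebife" -> "fbebife"
Op 4 (append 'd'): "fbebife" -> "fbebifed"
Op 5 (replace idx 0: 'f' -> 'a'): "fbebifed" -> "abebifed"
Op 6 (delete idx 4 = 'i'): "abebifed" -> "abebfed"
Op 7 (append 'i'): "abebfed" -> "abebfedi"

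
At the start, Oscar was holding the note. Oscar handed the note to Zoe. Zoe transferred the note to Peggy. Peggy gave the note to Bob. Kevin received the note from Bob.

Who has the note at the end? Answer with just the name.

Answer: Kevin

Derivation:
Tracking the note through each event:
Start: Oscar has the note.
After event 1: Zoe has the note.
After event 2: Peggy has the note.
After event 3: Bob has the note.
After event 4: Kevin has the note.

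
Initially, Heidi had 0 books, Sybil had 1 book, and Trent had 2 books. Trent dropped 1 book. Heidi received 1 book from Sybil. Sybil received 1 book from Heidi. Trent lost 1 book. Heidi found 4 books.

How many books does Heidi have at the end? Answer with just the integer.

Answer: 4

Derivation:
Tracking counts step by step:
Start: Heidi=0, Sybil=1, Trent=2
Event 1 (Trent -1): Trent: 2 -> 1. State: Heidi=0, Sybil=1, Trent=1
Event 2 (Sybil -> Heidi, 1): Sybil: 1 -> 0, Heidi: 0 -> 1. State: Heidi=1, Sybil=0, Trent=1
Event 3 (Heidi -> Sybil, 1): Heidi: 1 -> 0, Sybil: 0 -> 1. State: Heidi=0, Sybil=1, Trent=1
Event 4 (Trent -1): Trent: 1 -> 0. State: Heidi=0, Sybil=1, Trent=0
Event 5 (Heidi +4): Heidi: 0 -> 4. State: Heidi=4, Sybil=1, Trent=0

Heidi's final count: 4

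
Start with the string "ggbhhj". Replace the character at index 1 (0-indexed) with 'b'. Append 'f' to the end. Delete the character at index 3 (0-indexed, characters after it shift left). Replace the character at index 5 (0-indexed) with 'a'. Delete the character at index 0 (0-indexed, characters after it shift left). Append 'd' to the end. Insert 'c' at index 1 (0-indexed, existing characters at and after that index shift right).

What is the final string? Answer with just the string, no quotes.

Applying each edit step by step:
Start: "ggbhhj"
Op 1 (replace idx 1: 'g' -> 'b'): "ggbhhj" -> "gbbhhj"
Op 2 (append 'f'): "gbbhhj" -> "gbbhhjf"
Op 3 (delete idx 3 = 'h'): "gbbhhjf" -> "gbbhjf"
Op 4 (replace idx 5: 'f' -> 'a'): "gbbhjf" -> "gbbhja"
Op 5 (delete idx 0 = 'g'): "gbbhja" -> "bbhja"
Op 6 (append 'd'): "bbhja" -> "bbhjad"
Op 7 (insert 'c' at idx 1): "bbhjad" -> "bcbhjad"

Answer: bcbhjad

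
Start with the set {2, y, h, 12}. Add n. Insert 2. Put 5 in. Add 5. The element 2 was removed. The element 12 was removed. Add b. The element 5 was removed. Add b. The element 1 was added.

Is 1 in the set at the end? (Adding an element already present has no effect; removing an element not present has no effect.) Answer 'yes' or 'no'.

Answer: yes

Derivation:
Tracking the set through each operation:
Start: {12, 2, h, y}
Event 1 (add n): added. Set: {12, 2, h, n, y}
Event 2 (add 2): already present, no change. Set: {12, 2, h, n, y}
Event 3 (add 5): added. Set: {12, 2, 5, h, n, y}
Event 4 (add 5): already present, no change. Set: {12, 2, 5, h, n, y}
Event 5 (remove 2): removed. Set: {12, 5, h, n, y}
Event 6 (remove 12): removed. Set: {5, h, n, y}
Event 7 (add b): added. Set: {5, b, h, n, y}
Event 8 (remove 5): removed. Set: {b, h, n, y}
Event 9 (add b): already present, no change. Set: {b, h, n, y}
Event 10 (add 1): added. Set: {1, b, h, n, y}

Final set: {1, b, h, n, y} (size 5)
1 is in the final set.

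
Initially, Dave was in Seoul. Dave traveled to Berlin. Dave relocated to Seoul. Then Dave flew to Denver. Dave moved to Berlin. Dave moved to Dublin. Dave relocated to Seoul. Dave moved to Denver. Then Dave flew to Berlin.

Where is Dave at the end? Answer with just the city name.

Answer: Berlin

Derivation:
Tracking Dave's location:
Start: Dave is in Seoul.
After move 1: Seoul -> Berlin. Dave is in Berlin.
After move 2: Berlin -> Seoul. Dave is in Seoul.
After move 3: Seoul -> Denver. Dave is in Denver.
After move 4: Denver -> Berlin. Dave is in Berlin.
After move 5: Berlin -> Dublin. Dave is in Dublin.
After move 6: Dublin -> Seoul. Dave is in Seoul.
After move 7: Seoul -> Denver. Dave is in Denver.
After move 8: Denver -> Berlin. Dave is in Berlin.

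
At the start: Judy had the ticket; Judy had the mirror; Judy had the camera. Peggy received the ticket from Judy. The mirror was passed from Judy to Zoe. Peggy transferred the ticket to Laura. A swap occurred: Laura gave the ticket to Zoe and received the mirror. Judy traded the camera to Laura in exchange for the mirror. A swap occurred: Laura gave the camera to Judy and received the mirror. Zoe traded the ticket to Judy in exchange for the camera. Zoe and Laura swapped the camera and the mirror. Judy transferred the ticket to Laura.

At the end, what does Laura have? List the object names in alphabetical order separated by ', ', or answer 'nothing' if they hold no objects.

Tracking all object holders:
Start: ticket:Judy, mirror:Judy, camera:Judy
Event 1 (give ticket: Judy -> Peggy). State: ticket:Peggy, mirror:Judy, camera:Judy
Event 2 (give mirror: Judy -> Zoe). State: ticket:Peggy, mirror:Zoe, camera:Judy
Event 3 (give ticket: Peggy -> Laura). State: ticket:Laura, mirror:Zoe, camera:Judy
Event 4 (swap ticket<->mirror: now ticket:Zoe, mirror:Laura). State: ticket:Zoe, mirror:Laura, camera:Judy
Event 5 (swap camera<->mirror: now camera:Laura, mirror:Judy). State: ticket:Zoe, mirror:Judy, camera:Laura
Event 6 (swap camera<->mirror: now camera:Judy, mirror:Laura). State: ticket:Zoe, mirror:Laura, camera:Judy
Event 7 (swap ticket<->camera: now ticket:Judy, camera:Zoe). State: ticket:Judy, mirror:Laura, camera:Zoe
Event 8 (swap camera<->mirror: now camera:Laura, mirror:Zoe). State: ticket:Judy, mirror:Zoe, camera:Laura
Event 9 (give ticket: Judy -> Laura). State: ticket:Laura, mirror:Zoe, camera:Laura

Final state: ticket:Laura, mirror:Zoe, camera:Laura
Laura holds: camera, ticket.

Answer: camera, ticket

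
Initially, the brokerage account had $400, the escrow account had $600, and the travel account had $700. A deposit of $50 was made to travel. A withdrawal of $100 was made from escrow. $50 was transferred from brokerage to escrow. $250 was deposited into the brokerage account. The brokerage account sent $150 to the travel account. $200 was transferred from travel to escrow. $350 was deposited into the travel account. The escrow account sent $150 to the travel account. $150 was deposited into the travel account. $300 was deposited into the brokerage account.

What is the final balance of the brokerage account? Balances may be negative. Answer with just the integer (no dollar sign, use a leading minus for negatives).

Tracking account balances step by step:
Start: brokerage=400, escrow=600, travel=700
Event 1 (deposit 50 to travel): travel: 700 + 50 = 750. Balances: brokerage=400, escrow=600, travel=750
Event 2 (withdraw 100 from escrow): escrow: 600 - 100 = 500. Balances: brokerage=400, escrow=500, travel=750
Event 3 (transfer 50 brokerage -> escrow): brokerage: 400 - 50 = 350, escrow: 500 + 50 = 550. Balances: brokerage=350, escrow=550, travel=750
Event 4 (deposit 250 to brokerage): brokerage: 350 + 250 = 600. Balances: brokerage=600, escrow=550, travel=750
Event 5 (transfer 150 brokerage -> travel): brokerage: 600 - 150 = 450, travel: 750 + 150 = 900. Balances: brokerage=450, escrow=550, travel=900
Event 6 (transfer 200 travel -> escrow): travel: 900 - 200 = 700, escrow: 550 + 200 = 750. Balances: brokerage=450, escrow=750, travel=700
Event 7 (deposit 350 to travel): travel: 700 + 350 = 1050. Balances: brokerage=450, escrow=750, travel=1050
Event 8 (transfer 150 escrow -> travel): escrow: 750 - 150 = 600, travel: 1050 + 150 = 1200. Balances: brokerage=450, escrow=600, travel=1200
Event 9 (deposit 150 to travel): travel: 1200 + 150 = 1350. Balances: brokerage=450, escrow=600, travel=1350
Event 10 (deposit 300 to brokerage): brokerage: 450 + 300 = 750. Balances: brokerage=750, escrow=600, travel=1350

Final balance of brokerage: 750

Answer: 750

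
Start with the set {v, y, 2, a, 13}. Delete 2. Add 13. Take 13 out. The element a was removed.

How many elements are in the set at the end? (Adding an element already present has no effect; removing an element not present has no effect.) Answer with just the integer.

Tracking the set through each operation:
Start: {13, 2, a, v, y}
Event 1 (remove 2): removed. Set: {13, a, v, y}
Event 2 (add 13): already present, no change. Set: {13, a, v, y}
Event 3 (remove 13): removed. Set: {a, v, y}
Event 4 (remove a): removed. Set: {v, y}

Final set: {v, y} (size 2)

Answer: 2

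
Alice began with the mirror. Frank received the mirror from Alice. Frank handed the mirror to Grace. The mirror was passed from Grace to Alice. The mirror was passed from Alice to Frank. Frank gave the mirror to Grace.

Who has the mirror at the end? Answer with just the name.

Tracking the mirror through each event:
Start: Alice has the mirror.
After event 1: Frank has the mirror.
After event 2: Grace has the mirror.
After event 3: Alice has the mirror.
After event 4: Frank has the mirror.
After event 5: Grace has the mirror.

Answer: Grace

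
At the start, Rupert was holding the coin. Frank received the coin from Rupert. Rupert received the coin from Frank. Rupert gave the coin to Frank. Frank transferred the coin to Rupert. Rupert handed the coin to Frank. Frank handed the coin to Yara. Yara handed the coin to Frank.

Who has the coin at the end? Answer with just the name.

Tracking the coin through each event:
Start: Rupert has the coin.
After event 1: Frank has the coin.
After event 2: Rupert has the coin.
After event 3: Frank has the coin.
After event 4: Rupert has the coin.
After event 5: Frank has the coin.
After event 6: Yara has the coin.
After event 7: Frank has the coin.

Answer: Frank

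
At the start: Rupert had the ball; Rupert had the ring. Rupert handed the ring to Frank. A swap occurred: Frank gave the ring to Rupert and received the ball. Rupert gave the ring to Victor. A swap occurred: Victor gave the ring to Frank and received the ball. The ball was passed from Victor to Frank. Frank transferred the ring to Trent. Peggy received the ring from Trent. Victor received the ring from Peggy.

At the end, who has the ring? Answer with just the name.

Tracking all object holders:
Start: ball:Rupert, ring:Rupert
Event 1 (give ring: Rupert -> Frank). State: ball:Rupert, ring:Frank
Event 2 (swap ring<->ball: now ring:Rupert, ball:Frank). State: ball:Frank, ring:Rupert
Event 3 (give ring: Rupert -> Victor). State: ball:Frank, ring:Victor
Event 4 (swap ring<->ball: now ring:Frank, ball:Victor). State: ball:Victor, ring:Frank
Event 5 (give ball: Victor -> Frank). State: ball:Frank, ring:Frank
Event 6 (give ring: Frank -> Trent). State: ball:Frank, ring:Trent
Event 7 (give ring: Trent -> Peggy). State: ball:Frank, ring:Peggy
Event 8 (give ring: Peggy -> Victor). State: ball:Frank, ring:Victor

Final state: ball:Frank, ring:Victor
The ring is held by Victor.

Answer: Victor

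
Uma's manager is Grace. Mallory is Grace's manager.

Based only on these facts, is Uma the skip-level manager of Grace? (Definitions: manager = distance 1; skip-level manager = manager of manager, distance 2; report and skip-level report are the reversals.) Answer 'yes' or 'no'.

Answer: no

Derivation:
Reconstructing the manager chain from the given facts:
  Mallory -> Grace -> Uma
(each arrow means 'manager of the next')
Positions in the chain (0 = top):
  position of Mallory: 0
  position of Grace: 1
  position of Uma: 2

Uma is at position 2, Grace is at position 1; signed distance (j - i) = -1.
'skip-level manager' requires j - i = 2. Actual distance is -1, so the relation does NOT hold.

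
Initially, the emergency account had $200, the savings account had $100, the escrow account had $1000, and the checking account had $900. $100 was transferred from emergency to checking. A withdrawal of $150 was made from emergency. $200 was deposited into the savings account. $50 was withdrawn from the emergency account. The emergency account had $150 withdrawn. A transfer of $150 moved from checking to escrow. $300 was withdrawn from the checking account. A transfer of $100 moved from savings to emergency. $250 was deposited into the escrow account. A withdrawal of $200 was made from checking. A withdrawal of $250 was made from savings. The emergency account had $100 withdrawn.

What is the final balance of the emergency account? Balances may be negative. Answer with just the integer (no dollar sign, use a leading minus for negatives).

Answer: -250

Derivation:
Tracking account balances step by step:
Start: emergency=200, savings=100, escrow=1000, checking=900
Event 1 (transfer 100 emergency -> checking): emergency: 200 - 100 = 100, checking: 900 + 100 = 1000. Balances: emergency=100, savings=100, escrow=1000, checking=1000
Event 2 (withdraw 150 from emergency): emergency: 100 - 150 = -50. Balances: emergency=-50, savings=100, escrow=1000, checking=1000
Event 3 (deposit 200 to savings): savings: 100 + 200 = 300. Balances: emergency=-50, savings=300, escrow=1000, checking=1000
Event 4 (withdraw 50 from emergency): emergency: -50 - 50 = -100. Balances: emergency=-100, savings=300, escrow=1000, checking=1000
Event 5 (withdraw 150 from emergency): emergency: -100 - 150 = -250. Balances: emergency=-250, savings=300, escrow=1000, checking=1000
Event 6 (transfer 150 checking -> escrow): checking: 1000 - 150 = 850, escrow: 1000 + 150 = 1150. Balances: emergency=-250, savings=300, escrow=1150, checking=850
Event 7 (withdraw 300 from checking): checking: 850 - 300 = 550. Balances: emergency=-250, savings=300, escrow=1150, checking=550
Event 8 (transfer 100 savings -> emergency): savings: 300 - 100 = 200, emergency: -250 + 100 = -150. Balances: emergency=-150, savings=200, escrow=1150, checking=550
Event 9 (deposit 250 to escrow): escrow: 1150 + 250 = 1400. Balances: emergency=-150, savings=200, escrow=1400, checking=550
Event 10 (withdraw 200 from checking): checking: 550 - 200 = 350. Balances: emergency=-150, savings=200, escrow=1400, checking=350
Event 11 (withdraw 250 from savings): savings: 200 - 250 = -50. Balances: emergency=-150, savings=-50, escrow=1400, checking=350
Event 12 (withdraw 100 from emergency): emergency: -150 - 100 = -250. Balances: emergency=-250, savings=-50, escrow=1400, checking=350

Final balance of emergency: -250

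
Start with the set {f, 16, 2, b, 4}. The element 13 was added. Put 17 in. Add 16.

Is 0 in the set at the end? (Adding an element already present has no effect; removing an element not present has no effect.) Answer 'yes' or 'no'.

Tracking the set through each operation:
Start: {16, 2, 4, b, f}
Event 1 (add 13): added. Set: {13, 16, 2, 4, b, f}
Event 2 (add 17): added. Set: {13, 16, 17, 2, 4, b, f}
Event 3 (add 16): already present, no change. Set: {13, 16, 17, 2, 4, b, f}

Final set: {13, 16, 17, 2, 4, b, f} (size 7)
0 is NOT in the final set.

Answer: no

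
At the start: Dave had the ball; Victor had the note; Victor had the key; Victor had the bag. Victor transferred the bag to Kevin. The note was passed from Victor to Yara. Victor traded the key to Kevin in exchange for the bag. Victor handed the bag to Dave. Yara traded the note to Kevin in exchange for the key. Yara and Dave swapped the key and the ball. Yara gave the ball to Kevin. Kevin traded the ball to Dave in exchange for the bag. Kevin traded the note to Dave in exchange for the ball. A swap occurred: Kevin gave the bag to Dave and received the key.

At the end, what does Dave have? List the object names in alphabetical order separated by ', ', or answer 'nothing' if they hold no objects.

Answer: bag, note

Derivation:
Tracking all object holders:
Start: ball:Dave, note:Victor, key:Victor, bag:Victor
Event 1 (give bag: Victor -> Kevin). State: ball:Dave, note:Victor, key:Victor, bag:Kevin
Event 2 (give note: Victor -> Yara). State: ball:Dave, note:Yara, key:Victor, bag:Kevin
Event 3 (swap key<->bag: now key:Kevin, bag:Victor). State: ball:Dave, note:Yara, key:Kevin, bag:Victor
Event 4 (give bag: Victor -> Dave). State: ball:Dave, note:Yara, key:Kevin, bag:Dave
Event 5 (swap note<->key: now note:Kevin, key:Yara). State: ball:Dave, note:Kevin, key:Yara, bag:Dave
Event 6 (swap key<->ball: now key:Dave, ball:Yara). State: ball:Yara, note:Kevin, key:Dave, bag:Dave
Event 7 (give ball: Yara -> Kevin). State: ball:Kevin, note:Kevin, key:Dave, bag:Dave
Event 8 (swap ball<->bag: now ball:Dave, bag:Kevin). State: ball:Dave, note:Kevin, key:Dave, bag:Kevin
Event 9 (swap note<->ball: now note:Dave, ball:Kevin). State: ball:Kevin, note:Dave, key:Dave, bag:Kevin
Event 10 (swap bag<->key: now bag:Dave, key:Kevin). State: ball:Kevin, note:Dave, key:Kevin, bag:Dave

Final state: ball:Kevin, note:Dave, key:Kevin, bag:Dave
Dave holds: bag, note.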